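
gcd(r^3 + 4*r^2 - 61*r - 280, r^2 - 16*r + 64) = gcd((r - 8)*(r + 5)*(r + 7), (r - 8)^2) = r - 8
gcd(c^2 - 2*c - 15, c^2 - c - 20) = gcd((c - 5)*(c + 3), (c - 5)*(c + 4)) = c - 5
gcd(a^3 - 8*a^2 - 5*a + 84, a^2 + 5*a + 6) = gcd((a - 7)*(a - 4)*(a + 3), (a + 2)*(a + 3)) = a + 3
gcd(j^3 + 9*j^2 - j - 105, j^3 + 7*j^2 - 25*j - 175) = j^2 + 12*j + 35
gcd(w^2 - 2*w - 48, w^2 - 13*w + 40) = w - 8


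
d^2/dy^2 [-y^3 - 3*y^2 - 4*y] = -6*y - 6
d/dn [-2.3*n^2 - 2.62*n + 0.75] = -4.6*n - 2.62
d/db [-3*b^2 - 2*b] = -6*b - 2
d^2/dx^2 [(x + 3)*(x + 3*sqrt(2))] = 2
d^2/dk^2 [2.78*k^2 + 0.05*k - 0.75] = 5.56000000000000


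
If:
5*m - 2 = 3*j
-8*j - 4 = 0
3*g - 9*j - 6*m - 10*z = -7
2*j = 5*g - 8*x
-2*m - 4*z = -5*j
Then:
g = -353/60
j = -1/2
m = 1/10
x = -341/96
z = -27/40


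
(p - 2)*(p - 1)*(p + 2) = p^3 - p^2 - 4*p + 4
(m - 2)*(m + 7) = m^2 + 5*m - 14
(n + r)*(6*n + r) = 6*n^2 + 7*n*r + r^2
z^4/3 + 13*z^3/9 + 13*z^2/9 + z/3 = z*(z/3 + 1/3)*(z + 1/3)*(z + 3)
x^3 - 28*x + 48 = (x - 4)*(x - 2)*(x + 6)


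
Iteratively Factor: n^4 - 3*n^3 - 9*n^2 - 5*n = (n - 5)*(n^3 + 2*n^2 + n) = (n - 5)*(n + 1)*(n^2 + n) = (n - 5)*(n + 1)^2*(n)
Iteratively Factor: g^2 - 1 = (g + 1)*(g - 1)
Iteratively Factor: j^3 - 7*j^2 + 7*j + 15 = (j + 1)*(j^2 - 8*j + 15) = (j - 3)*(j + 1)*(j - 5)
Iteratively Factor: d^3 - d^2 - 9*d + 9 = (d - 1)*(d^2 - 9) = (d - 3)*(d - 1)*(d + 3)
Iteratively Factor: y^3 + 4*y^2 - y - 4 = (y + 4)*(y^2 - 1) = (y - 1)*(y + 4)*(y + 1)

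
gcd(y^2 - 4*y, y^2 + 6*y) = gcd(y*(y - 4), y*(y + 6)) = y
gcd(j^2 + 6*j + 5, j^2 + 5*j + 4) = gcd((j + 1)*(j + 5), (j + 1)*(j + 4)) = j + 1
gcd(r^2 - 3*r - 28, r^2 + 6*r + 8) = r + 4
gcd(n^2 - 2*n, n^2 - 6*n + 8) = n - 2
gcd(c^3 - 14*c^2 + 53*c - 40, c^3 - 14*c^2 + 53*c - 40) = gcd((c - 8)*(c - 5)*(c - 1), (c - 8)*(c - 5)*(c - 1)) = c^3 - 14*c^2 + 53*c - 40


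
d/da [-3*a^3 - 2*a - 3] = -9*a^2 - 2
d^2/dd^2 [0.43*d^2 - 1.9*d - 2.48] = 0.860000000000000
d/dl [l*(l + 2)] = 2*l + 2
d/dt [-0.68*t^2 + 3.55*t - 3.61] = 3.55 - 1.36*t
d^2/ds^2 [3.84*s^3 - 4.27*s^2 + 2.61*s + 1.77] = 23.04*s - 8.54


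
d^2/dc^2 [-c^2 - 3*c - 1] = -2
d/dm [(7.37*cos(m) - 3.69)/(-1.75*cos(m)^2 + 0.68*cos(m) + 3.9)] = (-12.8975*cos(m)^2 + 12.915*cos(m) - 31.2522)*sin(m)/(3.0625*cos(m)^4 - 2.38*cos(m)^3 - 13.1876*cos(m)^2 + 5.304*cos(m) + 15.21)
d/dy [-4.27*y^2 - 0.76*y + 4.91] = -8.54*y - 0.76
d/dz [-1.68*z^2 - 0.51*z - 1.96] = -3.36*z - 0.51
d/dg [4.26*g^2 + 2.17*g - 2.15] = 8.52*g + 2.17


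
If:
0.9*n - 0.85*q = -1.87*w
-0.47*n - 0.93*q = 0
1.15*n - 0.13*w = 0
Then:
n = 0.00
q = 0.00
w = 0.00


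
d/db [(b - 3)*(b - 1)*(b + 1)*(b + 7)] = 4*b^3 + 12*b^2 - 44*b - 4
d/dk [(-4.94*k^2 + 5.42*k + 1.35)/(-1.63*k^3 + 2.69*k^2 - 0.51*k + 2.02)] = (-8.0522*k^4 + 17.6692*k^3 - 5.4589*k^2 - 27.2206*k + 11.6369)/(2.6569*k^6 - 8.7694*k^5 + 8.8987*k^4 - 9.329*k^3 + 11.1277*k^2 - 2.0604*k + 4.0804)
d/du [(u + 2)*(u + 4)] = 2*u + 6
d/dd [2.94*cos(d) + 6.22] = -2.94*sin(d)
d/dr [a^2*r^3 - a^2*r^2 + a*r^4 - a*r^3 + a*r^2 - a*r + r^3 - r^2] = 3*a^2*r^2 - 2*a^2*r + 4*a*r^3 - 3*a*r^2 + 2*a*r - a + 3*r^2 - 2*r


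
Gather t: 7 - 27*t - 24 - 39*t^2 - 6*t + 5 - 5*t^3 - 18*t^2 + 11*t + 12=-5*t^3 - 57*t^2 - 22*t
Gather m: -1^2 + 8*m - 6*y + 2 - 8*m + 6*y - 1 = 0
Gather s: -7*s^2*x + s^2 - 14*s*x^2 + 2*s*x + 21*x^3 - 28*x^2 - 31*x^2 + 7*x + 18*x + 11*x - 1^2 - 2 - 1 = s^2*(1 - 7*x) + s*(-14*x^2 + 2*x) + 21*x^3 - 59*x^2 + 36*x - 4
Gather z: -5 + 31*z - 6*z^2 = -6*z^2 + 31*z - 5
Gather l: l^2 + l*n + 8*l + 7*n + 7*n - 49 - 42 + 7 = l^2 + l*(n + 8) + 14*n - 84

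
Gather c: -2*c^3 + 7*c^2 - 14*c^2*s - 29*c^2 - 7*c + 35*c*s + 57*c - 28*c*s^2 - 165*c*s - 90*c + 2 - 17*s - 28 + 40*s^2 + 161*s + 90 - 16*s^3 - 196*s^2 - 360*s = -2*c^3 + c^2*(-14*s - 22) + c*(-28*s^2 - 130*s - 40) - 16*s^3 - 156*s^2 - 216*s + 64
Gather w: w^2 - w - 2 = w^2 - w - 2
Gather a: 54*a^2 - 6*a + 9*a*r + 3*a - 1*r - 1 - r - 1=54*a^2 + a*(9*r - 3) - 2*r - 2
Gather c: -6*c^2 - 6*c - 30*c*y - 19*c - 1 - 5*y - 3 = -6*c^2 + c*(-30*y - 25) - 5*y - 4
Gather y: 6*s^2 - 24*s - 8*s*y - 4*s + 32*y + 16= 6*s^2 - 28*s + y*(32 - 8*s) + 16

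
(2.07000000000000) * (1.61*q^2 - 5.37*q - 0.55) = 3.3327*q^2 - 11.1159*q - 1.1385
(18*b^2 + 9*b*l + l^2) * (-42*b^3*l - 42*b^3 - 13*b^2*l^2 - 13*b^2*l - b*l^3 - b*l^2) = -756*b^5*l - 756*b^5 - 612*b^4*l^2 - 612*b^4*l - 177*b^3*l^3 - 177*b^3*l^2 - 22*b^2*l^4 - 22*b^2*l^3 - b*l^5 - b*l^4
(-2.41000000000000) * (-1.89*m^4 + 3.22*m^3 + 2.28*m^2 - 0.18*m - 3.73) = 4.5549*m^4 - 7.7602*m^3 - 5.4948*m^2 + 0.4338*m + 8.9893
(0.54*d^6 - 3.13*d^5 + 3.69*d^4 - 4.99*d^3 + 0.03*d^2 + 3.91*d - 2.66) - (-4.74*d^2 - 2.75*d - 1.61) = 0.54*d^6 - 3.13*d^5 + 3.69*d^4 - 4.99*d^3 + 4.77*d^2 + 6.66*d - 1.05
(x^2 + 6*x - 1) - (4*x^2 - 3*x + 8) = -3*x^2 + 9*x - 9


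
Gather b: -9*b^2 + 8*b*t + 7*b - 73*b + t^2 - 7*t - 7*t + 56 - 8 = -9*b^2 + b*(8*t - 66) + t^2 - 14*t + 48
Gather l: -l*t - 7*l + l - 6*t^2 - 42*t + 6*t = l*(-t - 6) - 6*t^2 - 36*t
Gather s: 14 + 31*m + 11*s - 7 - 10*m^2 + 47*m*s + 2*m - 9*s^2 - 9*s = -10*m^2 + 33*m - 9*s^2 + s*(47*m + 2) + 7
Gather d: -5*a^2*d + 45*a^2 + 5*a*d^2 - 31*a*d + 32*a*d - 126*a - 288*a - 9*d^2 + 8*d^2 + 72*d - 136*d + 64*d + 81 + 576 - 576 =45*a^2 - 414*a + d^2*(5*a - 1) + d*(-5*a^2 + a) + 81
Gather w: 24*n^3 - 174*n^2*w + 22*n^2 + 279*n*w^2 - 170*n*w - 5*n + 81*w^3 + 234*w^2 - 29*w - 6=24*n^3 + 22*n^2 - 5*n + 81*w^3 + w^2*(279*n + 234) + w*(-174*n^2 - 170*n - 29) - 6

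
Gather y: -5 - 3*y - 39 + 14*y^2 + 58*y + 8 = 14*y^2 + 55*y - 36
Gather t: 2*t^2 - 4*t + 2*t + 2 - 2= 2*t^2 - 2*t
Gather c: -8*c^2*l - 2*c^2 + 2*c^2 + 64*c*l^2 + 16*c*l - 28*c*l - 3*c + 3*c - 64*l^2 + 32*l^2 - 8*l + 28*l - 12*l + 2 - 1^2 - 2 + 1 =-8*c^2*l + c*(64*l^2 - 12*l) - 32*l^2 + 8*l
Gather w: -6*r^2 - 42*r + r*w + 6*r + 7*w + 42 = -6*r^2 - 36*r + w*(r + 7) + 42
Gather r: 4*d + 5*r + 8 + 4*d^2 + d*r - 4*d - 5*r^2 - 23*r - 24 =4*d^2 - 5*r^2 + r*(d - 18) - 16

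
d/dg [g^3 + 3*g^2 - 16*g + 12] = 3*g^2 + 6*g - 16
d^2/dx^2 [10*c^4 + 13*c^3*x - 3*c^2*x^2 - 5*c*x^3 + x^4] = -6*c^2 - 30*c*x + 12*x^2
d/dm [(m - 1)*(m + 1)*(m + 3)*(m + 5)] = 4*m^3 + 24*m^2 + 28*m - 8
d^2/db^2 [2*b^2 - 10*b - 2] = 4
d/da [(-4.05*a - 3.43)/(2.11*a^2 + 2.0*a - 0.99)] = (8.5455*a^2 + 14.4746*a + 10.8695)/(4.4521*a^4 + 8.44*a^3 - 0.1778*a^2 - 3.96*a + 0.9801)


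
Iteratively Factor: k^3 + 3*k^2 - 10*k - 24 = (k - 3)*(k^2 + 6*k + 8) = (k - 3)*(k + 2)*(k + 4)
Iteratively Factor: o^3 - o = (o - 1)*(o^2 + o) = o*(o - 1)*(o + 1)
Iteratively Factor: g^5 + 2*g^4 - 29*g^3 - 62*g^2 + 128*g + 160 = (g + 4)*(g^4 - 2*g^3 - 21*g^2 + 22*g + 40) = (g - 2)*(g + 4)*(g^3 - 21*g - 20) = (g - 2)*(g + 1)*(g + 4)*(g^2 - g - 20) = (g - 2)*(g + 1)*(g + 4)^2*(g - 5)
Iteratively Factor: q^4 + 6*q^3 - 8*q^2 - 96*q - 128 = (q + 2)*(q^3 + 4*q^2 - 16*q - 64) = (q + 2)*(q + 4)*(q^2 - 16) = (q + 2)*(q + 4)^2*(q - 4)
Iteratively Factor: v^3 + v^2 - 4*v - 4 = (v + 1)*(v^2 - 4) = (v - 2)*(v + 1)*(v + 2)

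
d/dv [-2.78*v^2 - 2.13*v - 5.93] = -5.56*v - 2.13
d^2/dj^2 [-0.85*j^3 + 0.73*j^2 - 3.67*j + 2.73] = 1.46 - 5.1*j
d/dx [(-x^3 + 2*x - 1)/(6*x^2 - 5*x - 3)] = (-6*x^4 + 10*x^3 - 3*x^2 + 12*x - 11)/(36*x^4 - 60*x^3 - 11*x^2 + 30*x + 9)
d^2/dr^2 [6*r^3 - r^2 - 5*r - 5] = 36*r - 2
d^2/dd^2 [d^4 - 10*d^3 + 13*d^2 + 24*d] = 12*d^2 - 60*d + 26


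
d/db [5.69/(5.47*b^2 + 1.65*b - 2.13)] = (-62.2486*b - 9.3885)/(5.47*b^2 + 1.65*b - 2.13)^2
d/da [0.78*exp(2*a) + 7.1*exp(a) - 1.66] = (1.56*exp(a) + 7.1)*exp(a)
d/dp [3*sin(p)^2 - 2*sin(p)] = 2*(3*sin(p) - 1)*cos(p)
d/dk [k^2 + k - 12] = 2*k + 1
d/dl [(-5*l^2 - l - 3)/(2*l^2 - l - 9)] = (7*l^2 + 102*l + 6)/(4*l^4 - 4*l^3 - 35*l^2 + 18*l + 81)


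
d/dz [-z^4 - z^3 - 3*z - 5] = -4*z^3 - 3*z^2 - 3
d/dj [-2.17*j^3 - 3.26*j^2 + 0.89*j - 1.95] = -6.51*j^2 - 6.52*j + 0.89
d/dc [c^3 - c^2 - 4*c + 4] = 3*c^2 - 2*c - 4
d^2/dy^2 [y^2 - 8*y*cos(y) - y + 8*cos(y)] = 8*y*cos(y) + 16*sin(y) - 8*cos(y) + 2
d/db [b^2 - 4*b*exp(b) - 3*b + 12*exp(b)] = -4*b*exp(b) + 2*b + 8*exp(b) - 3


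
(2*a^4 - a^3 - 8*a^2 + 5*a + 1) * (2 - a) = -2*a^5 + 5*a^4 + 6*a^3 - 21*a^2 + 9*a + 2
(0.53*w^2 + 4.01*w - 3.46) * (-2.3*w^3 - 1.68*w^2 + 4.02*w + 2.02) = -1.219*w^5 - 10.1134*w^4 + 3.3518*w^3 + 23.0036*w^2 - 5.809*w - 6.9892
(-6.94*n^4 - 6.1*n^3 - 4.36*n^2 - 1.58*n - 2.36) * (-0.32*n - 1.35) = 2.2208*n^5 + 11.321*n^4 + 9.6302*n^3 + 6.3916*n^2 + 2.8882*n + 3.186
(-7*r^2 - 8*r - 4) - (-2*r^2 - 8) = -5*r^2 - 8*r + 4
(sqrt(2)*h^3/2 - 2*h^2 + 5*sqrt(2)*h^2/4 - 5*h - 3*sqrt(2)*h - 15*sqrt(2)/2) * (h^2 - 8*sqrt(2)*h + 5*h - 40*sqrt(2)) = sqrt(2)*h^5/2 - 10*h^4 + 15*sqrt(2)*h^4/4 - 75*h^3 + 77*sqrt(2)*h^3/4 - 77*h^2 + 195*sqrt(2)*h^2/2 + 325*sqrt(2)*h/2 + 360*h + 600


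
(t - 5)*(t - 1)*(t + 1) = t^3 - 5*t^2 - t + 5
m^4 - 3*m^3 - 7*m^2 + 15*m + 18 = (m - 3)^2*(m + 1)*(m + 2)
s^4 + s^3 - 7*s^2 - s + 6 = (s - 2)*(s - 1)*(s + 1)*(s + 3)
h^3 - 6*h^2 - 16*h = h*(h - 8)*(h + 2)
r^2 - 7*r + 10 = (r - 5)*(r - 2)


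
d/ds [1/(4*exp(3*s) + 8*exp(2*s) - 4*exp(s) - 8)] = (-3*exp(2*s) - 4*exp(s) + 1)*exp(s)/(4*(exp(3*s) + 2*exp(2*s) - exp(s) - 2)^2)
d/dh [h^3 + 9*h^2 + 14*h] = 3*h^2 + 18*h + 14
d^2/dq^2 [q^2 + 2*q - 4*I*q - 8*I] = 2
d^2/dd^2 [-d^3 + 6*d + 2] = -6*d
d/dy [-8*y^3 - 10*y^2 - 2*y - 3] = -24*y^2 - 20*y - 2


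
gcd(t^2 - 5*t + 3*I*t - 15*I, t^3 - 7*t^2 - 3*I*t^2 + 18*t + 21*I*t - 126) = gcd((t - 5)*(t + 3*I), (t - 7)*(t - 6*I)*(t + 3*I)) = t + 3*I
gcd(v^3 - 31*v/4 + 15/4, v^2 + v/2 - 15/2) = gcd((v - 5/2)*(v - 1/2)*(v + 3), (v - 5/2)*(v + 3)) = v^2 + v/2 - 15/2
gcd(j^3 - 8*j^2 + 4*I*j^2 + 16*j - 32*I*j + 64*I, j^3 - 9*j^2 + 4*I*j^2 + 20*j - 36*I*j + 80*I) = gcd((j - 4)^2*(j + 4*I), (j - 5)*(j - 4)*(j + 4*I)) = j^2 + j*(-4 + 4*I) - 16*I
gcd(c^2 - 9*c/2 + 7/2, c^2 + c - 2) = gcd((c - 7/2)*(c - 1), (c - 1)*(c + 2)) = c - 1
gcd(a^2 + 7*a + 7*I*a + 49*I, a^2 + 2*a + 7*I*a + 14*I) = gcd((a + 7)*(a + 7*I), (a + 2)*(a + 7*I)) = a + 7*I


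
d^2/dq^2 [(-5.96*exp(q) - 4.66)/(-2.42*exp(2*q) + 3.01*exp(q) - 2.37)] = (34.9041440000001*exp(4*q) + 152.577128*exp(3*q) - 306.93102*exp(2*q) - 22.170938*exp(q) + 66.719766)*exp(q)/(14.172488*exp(6*q) - 52.883292*exp(5*q) + 107.41533*exp(4*q) - 130.852225*exp(3*q) + 105.196005*exp(2*q) - 50.720607*exp(q) + 13.312053)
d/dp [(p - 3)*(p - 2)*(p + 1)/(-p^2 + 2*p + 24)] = (-p^4 + 4*p^3 + 65*p^2 - 180*p + 12)/(p^4 - 4*p^3 - 44*p^2 + 96*p + 576)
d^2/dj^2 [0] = 0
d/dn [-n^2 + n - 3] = 1 - 2*n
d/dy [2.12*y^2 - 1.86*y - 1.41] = 4.24*y - 1.86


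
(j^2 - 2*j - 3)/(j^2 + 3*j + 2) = (j - 3)/(j + 2)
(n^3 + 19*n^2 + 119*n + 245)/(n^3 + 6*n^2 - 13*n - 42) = (n^2 + 12*n + 35)/(n^2 - n - 6)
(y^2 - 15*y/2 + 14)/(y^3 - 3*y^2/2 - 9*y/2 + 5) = (2*y^2 - 15*y + 28)/(2*y^3 - 3*y^2 - 9*y + 10)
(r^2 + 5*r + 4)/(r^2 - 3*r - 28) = (r + 1)/(r - 7)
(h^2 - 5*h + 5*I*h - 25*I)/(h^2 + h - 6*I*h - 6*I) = (h^2 + 5*h*(-1 + I) - 25*I)/(h^2 + h*(1 - 6*I) - 6*I)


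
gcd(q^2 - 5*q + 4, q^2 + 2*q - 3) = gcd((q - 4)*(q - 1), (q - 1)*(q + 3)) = q - 1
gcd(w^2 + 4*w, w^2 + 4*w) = w^2 + 4*w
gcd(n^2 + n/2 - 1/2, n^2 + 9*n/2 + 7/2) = n + 1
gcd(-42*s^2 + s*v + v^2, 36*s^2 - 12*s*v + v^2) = 6*s - v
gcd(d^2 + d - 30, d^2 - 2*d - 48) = d + 6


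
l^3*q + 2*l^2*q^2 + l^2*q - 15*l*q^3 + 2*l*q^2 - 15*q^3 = (l - 3*q)*(l + 5*q)*(l*q + q)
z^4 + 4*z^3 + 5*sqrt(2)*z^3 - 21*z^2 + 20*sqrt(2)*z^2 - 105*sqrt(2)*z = z*(z - 3)*(z + 7)*(z + 5*sqrt(2))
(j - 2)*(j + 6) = j^2 + 4*j - 12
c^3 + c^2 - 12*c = c*(c - 3)*(c + 4)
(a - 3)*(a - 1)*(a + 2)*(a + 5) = a^4 + 3*a^3 - 15*a^2 - 19*a + 30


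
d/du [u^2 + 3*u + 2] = 2*u + 3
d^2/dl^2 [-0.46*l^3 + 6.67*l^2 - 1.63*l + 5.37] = 13.34 - 2.76*l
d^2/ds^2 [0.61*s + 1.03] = 0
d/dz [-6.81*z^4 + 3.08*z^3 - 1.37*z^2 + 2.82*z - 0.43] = -27.24*z^3 + 9.24*z^2 - 2.74*z + 2.82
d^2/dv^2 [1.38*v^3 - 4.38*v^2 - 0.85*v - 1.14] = 8.28*v - 8.76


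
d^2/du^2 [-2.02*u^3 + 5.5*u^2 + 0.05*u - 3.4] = 11.0 - 12.12*u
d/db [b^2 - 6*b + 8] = 2*b - 6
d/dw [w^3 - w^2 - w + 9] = 3*w^2 - 2*w - 1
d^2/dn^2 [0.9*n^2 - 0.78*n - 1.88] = 1.80000000000000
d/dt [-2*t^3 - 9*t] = -6*t^2 - 9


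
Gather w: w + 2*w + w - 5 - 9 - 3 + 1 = 4*w - 16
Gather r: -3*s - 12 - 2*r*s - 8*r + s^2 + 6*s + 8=r*(-2*s - 8) + s^2 + 3*s - 4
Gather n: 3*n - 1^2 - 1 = 3*n - 2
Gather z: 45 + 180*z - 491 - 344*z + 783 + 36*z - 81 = 256 - 128*z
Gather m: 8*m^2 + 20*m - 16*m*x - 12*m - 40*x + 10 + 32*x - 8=8*m^2 + m*(8 - 16*x) - 8*x + 2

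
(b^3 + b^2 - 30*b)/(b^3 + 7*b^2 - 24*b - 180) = b/(b + 6)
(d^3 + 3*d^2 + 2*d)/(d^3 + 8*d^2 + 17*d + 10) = d/(d + 5)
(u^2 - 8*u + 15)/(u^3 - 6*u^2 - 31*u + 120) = (u - 5)/(u^2 - 3*u - 40)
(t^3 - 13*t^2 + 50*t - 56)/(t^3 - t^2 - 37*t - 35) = (t^2 - 6*t + 8)/(t^2 + 6*t + 5)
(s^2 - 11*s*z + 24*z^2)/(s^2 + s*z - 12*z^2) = (s - 8*z)/(s + 4*z)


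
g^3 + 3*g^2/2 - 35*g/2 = g*(g - 7/2)*(g + 5)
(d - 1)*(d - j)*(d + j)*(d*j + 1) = d^4*j - d^3*j + d^3 - d^2*j^3 - d^2 + d*j^3 - d*j^2 + j^2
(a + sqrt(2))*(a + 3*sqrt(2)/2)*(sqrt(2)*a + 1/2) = sqrt(2)*a^3 + 11*a^2/2 + 17*sqrt(2)*a/4 + 3/2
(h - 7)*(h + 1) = h^2 - 6*h - 7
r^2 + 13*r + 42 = (r + 6)*(r + 7)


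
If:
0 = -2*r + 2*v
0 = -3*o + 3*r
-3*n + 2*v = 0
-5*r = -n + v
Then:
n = 0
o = 0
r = 0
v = 0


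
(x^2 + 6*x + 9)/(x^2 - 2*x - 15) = (x + 3)/(x - 5)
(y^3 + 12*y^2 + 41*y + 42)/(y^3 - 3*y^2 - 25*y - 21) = (y^2 + 9*y + 14)/(y^2 - 6*y - 7)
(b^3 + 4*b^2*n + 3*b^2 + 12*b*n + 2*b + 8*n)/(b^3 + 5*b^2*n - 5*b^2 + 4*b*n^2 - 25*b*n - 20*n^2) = (b^2 + 3*b + 2)/(b^2 + b*n - 5*b - 5*n)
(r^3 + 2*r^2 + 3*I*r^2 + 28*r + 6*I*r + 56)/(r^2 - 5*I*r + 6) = (r^3 + r^2*(2 + 3*I) + r*(28 + 6*I) + 56)/(r^2 - 5*I*r + 6)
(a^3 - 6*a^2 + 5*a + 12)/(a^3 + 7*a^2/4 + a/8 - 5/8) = 8*(a^2 - 7*a + 12)/(8*a^2 + 6*a - 5)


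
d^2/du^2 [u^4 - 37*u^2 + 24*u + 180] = 12*u^2 - 74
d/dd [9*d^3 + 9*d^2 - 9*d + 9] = 27*d^2 + 18*d - 9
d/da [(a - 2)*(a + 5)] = 2*a + 3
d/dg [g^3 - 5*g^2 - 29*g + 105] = 3*g^2 - 10*g - 29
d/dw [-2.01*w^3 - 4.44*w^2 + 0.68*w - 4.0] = -6.03*w^2 - 8.88*w + 0.68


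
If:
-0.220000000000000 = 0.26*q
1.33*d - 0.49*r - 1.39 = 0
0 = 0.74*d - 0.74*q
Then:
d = -0.85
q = -0.85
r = -5.13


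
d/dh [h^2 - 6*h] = 2*h - 6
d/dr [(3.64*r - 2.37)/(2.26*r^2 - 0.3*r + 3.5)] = (-8.2264*r^2 + 10.7124*r + 12.029)/(5.1076*r^4 - 1.356*r^3 + 15.91*r^2 - 2.1*r + 12.25)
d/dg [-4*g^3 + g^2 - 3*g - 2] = -12*g^2 + 2*g - 3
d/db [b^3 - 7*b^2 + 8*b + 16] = 3*b^2 - 14*b + 8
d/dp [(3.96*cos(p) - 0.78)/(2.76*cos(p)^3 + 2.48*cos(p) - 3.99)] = (21.8592*cos(p)^3 - 6.4584*cos(p)^2 + 13.866)*sin(p)/(2.76*cos(p)^3 + 2.48*cos(p) - 3.99)^2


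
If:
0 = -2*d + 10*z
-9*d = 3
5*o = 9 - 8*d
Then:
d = -1/3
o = 7/3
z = -1/15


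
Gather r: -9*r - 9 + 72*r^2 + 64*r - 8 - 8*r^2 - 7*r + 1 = 64*r^2 + 48*r - 16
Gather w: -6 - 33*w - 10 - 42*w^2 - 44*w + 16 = -42*w^2 - 77*w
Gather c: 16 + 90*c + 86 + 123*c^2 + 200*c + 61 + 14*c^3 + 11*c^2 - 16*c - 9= 14*c^3 + 134*c^2 + 274*c + 154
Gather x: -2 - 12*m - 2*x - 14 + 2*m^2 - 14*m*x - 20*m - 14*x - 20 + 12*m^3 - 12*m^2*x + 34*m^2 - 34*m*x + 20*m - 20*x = 12*m^3 + 36*m^2 - 12*m + x*(-12*m^2 - 48*m - 36) - 36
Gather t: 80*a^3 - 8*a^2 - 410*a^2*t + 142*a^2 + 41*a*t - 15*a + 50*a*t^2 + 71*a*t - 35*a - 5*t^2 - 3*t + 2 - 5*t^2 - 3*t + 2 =80*a^3 + 134*a^2 - 50*a + t^2*(50*a - 10) + t*(-410*a^2 + 112*a - 6) + 4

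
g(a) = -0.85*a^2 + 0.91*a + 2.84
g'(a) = 0.91 - 1.7*a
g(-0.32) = 2.46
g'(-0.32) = 1.45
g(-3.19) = -8.71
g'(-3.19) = 6.33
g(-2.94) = -7.18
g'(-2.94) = 5.91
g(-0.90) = 1.33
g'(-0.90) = 2.44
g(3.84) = -6.20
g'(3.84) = -5.62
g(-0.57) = 2.05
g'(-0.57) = 1.88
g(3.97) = -6.94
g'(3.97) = -5.84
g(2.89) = -1.63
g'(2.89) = -4.00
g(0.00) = 2.84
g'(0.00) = 0.91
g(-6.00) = -33.22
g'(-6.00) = 11.11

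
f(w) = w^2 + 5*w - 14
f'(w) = 2*w + 5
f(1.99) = -0.09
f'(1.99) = 8.98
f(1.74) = -2.27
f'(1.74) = 8.48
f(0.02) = -13.90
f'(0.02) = 5.04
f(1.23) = -6.34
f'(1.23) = 7.46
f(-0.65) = -16.83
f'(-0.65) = 3.70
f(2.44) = 4.15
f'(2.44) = 9.88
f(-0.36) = -15.67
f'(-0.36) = 4.28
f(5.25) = 39.81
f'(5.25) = 15.50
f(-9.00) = 22.00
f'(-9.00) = -13.00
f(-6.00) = -8.00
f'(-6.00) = -7.00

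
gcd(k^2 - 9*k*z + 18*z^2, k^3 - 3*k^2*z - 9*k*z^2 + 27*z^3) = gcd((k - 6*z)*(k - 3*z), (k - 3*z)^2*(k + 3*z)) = -k + 3*z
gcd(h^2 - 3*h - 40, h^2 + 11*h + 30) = h + 5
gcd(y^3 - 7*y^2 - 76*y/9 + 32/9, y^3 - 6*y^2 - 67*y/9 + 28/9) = y^2 + y - 4/9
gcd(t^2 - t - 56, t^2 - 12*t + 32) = t - 8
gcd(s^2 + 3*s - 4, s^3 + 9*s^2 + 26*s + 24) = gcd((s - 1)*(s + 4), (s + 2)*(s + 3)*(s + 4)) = s + 4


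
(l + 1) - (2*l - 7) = 8 - l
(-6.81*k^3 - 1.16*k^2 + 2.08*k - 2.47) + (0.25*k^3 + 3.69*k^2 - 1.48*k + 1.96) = -6.56*k^3 + 2.53*k^2 + 0.6*k - 0.51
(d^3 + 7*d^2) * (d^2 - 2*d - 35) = d^5 + 5*d^4 - 49*d^3 - 245*d^2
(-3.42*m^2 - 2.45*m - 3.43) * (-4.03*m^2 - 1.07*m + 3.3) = 13.7826*m^4 + 13.5329*m^3 + 5.1584*m^2 - 4.4149*m - 11.319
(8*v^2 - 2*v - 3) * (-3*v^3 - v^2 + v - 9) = -24*v^5 - 2*v^4 + 19*v^3 - 71*v^2 + 15*v + 27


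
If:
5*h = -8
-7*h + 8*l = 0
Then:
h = -8/5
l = -7/5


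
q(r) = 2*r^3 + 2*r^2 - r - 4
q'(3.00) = 65.00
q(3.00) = 65.00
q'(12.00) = 911.00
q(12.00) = 3728.00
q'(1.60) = 20.76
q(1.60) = 7.71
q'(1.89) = 27.99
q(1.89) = 14.76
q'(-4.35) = 95.14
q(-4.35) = -126.43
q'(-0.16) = -1.49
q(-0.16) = -3.80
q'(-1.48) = 6.22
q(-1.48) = -4.62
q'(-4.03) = 80.33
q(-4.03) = -98.39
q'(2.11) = 34.15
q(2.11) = 21.58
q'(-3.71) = 66.74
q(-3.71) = -74.89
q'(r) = 6*r^2 + 4*r - 1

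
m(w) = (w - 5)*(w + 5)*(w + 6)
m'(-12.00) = 263.00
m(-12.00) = -714.00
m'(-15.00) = 470.00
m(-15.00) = -1800.00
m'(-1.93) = -36.99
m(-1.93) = -86.59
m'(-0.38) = -29.13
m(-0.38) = -139.69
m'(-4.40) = -19.72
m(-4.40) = -9.02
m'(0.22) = -22.21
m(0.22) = -155.20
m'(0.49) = -18.40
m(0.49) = -160.69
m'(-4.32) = -20.85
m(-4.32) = -10.65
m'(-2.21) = -36.87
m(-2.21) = -76.24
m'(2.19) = 15.67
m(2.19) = -165.47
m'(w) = (w - 5)*(w + 5) + (w - 5)*(w + 6) + (w + 5)*(w + 6) = 3*w^2 + 12*w - 25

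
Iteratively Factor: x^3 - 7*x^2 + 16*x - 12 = (x - 2)*(x^2 - 5*x + 6) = (x - 2)^2*(x - 3)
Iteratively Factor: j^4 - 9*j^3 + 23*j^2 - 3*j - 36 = (j - 3)*(j^3 - 6*j^2 + 5*j + 12) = (j - 4)*(j - 3)*(j^2 - 2*j - 3) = (j - 4)*(j - 3)*(j + 1)*(j - 3)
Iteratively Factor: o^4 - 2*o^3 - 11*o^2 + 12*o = (o)*(o^3 - 2*o^2 - 11*o + 12) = o*(o - 1)*(o^2 - o - 12) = o*(o - 4)*(o - 1)*(o + 3)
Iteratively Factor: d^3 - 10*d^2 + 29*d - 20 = (d - 4)*(d^2 - 6*d + 5) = (d - 4)*(d - 1)*(d - 5)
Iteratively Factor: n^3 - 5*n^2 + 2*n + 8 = (n + 1)*(n^2 - 6*n + 8) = (n - 4)*(n + 1)*(n - 2)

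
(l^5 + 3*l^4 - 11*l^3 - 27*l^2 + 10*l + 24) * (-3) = -3*l^5 - 9*l^4 + 33*l^3 + 81*l^2 - 30*l - 72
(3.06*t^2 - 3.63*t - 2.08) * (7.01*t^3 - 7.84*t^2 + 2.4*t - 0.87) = 21.4506*t^5 - 49.4367*t^4 + 21.2224*t^3 + 4.933*t^2 - 1.8339*t + 1.8096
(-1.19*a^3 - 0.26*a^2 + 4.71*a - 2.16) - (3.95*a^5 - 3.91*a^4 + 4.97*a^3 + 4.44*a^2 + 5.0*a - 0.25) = -3.95*a^5 + 3.91*a^4 - 6.16*a^3 - 4.7*a^2 - 0.29*a - 1.91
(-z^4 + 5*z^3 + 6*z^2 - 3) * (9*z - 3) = -9*z^5 + 48*z^4 + 39*z^3 - 18*z^2 - 27*z + 9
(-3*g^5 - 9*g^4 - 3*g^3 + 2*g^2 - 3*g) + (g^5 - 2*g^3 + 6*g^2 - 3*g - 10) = -2*g^5 - 9*g^4 - 5*g^3 + 8*g^2 - 6*g - 10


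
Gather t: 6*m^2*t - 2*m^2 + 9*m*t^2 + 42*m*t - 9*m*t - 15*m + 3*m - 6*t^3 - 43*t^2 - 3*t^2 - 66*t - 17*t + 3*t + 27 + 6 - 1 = -2*m^2 - 12*m - 6*t^3 + t^2*(9*m - 46) + t*(6*m^2 + 33*m - 80) + 32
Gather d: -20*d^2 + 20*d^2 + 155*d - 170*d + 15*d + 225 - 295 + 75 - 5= 0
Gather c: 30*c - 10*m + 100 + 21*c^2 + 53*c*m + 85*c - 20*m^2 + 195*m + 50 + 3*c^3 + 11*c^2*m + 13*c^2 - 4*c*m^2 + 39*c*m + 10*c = 3*c^3 + c^2*(11*m + 34) + c*(-4*m^2 + 92*m + 125) - 20*m^2 + 185*m + 150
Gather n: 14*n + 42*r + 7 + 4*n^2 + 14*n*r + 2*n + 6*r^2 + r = 4*n^2 + n*(14*r + 16) + 6*r^2 + 43*r + 7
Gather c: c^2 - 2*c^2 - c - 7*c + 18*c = -c^2 + 10*c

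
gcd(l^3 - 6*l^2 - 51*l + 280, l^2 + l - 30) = l - 5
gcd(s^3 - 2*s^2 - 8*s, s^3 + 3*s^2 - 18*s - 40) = s^2 - 2*s - 8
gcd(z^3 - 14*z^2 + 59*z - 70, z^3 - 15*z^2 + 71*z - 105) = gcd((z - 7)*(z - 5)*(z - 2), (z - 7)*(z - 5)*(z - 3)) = z^2 - 12*z + 35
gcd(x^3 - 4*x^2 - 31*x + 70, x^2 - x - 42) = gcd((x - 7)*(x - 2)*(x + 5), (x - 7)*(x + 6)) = x - 7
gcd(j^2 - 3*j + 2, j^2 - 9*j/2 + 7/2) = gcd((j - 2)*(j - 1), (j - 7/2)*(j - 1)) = j - 1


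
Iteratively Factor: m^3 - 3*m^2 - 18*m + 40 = (m - 2)*(m^2 - m - 20) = (m - 2)*(m + 4)*(m - 5)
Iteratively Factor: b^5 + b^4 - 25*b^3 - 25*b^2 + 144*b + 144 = (b + 1)*(b^4 - 25*b^2 + 144) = (b + 1)*(b + 4)*(b^3 - 4*b^2 - 9*b + 36) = (b - 3)*(b + 1)*(b + 4)*(b^2 - b - 12) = (b - 3)*(b + 1)*(b + 3)*(b + 4)*(b - 4)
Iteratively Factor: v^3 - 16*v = (v + 4)*(v^2 - 4*v) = (v - 4)*(v + 4)*(v)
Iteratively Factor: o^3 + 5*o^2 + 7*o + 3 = (o + 3)*(o^2 + 2*o + 1) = (o + 1)*(o + 3)*(o + 1)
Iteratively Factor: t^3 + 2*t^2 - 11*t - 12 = (t - 3)*(t^2 + 5*t + 4) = (t - 3)*(t + 4)*(t + 1)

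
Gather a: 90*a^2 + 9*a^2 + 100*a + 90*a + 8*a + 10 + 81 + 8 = 99*a^2 + 198*a + 99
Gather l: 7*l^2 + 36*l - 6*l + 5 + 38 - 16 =7*l^2 + 30*l + 27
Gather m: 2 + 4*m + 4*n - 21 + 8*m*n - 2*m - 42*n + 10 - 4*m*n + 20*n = m*(4*n + 2) - 18*n - 9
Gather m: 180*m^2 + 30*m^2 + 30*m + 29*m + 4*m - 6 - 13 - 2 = 210*m^2 + 63*m - 21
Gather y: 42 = 42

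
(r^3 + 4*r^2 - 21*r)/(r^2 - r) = (r^2 + 4*r - 21)/(r - 1)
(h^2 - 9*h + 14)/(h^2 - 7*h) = (h - 2)/h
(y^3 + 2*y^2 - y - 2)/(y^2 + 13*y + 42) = (y^3 + 2*y^2 - y - 2)/(y^2 + 13*y + 42)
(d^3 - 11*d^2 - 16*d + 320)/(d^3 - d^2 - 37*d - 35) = (d^2 - 16*d + 64)/(d^2 - 6*d - 7)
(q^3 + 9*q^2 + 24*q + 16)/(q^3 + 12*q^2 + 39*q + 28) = (q + 4)/(q + 7)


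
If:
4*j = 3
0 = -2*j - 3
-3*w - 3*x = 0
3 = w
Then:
No Solution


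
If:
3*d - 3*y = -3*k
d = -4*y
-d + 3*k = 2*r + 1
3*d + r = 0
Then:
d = 4/5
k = -1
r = -12/5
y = -1/5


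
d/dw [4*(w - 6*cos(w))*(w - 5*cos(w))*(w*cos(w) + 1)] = -4*w^3*sin(w) + 44*w^2*sin(2*w) + 12*w^2*cos(w) - 46*w*sin(w) - 90*w*sin(3*w) - 44*w*cos(2*w) - 36*w - 120*sin(2*w) + 46*cos(w) + 30*cos(3*w)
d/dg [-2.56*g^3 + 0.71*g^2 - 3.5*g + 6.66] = -7.68*g^2 + 1.42*g - 3.5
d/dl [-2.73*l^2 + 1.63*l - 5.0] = 1.63 - 5.46*l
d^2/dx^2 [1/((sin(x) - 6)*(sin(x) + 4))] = (-4*sin(x)^4 + 6*sin(x)^3 - 94*sin(x)^2 + 36*sin(x) + 56)/((sin(x) - 6)^3*(sin(x) + 4)^3)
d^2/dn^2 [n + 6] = 0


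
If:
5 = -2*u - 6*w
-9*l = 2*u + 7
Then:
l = 2*w/3 - 2/9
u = -3*w - 5/2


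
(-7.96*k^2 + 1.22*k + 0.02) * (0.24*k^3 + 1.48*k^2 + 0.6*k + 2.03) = -1.9104*k^5 - 11.488*k^4 - 2.9656*k^3 - 15.3972*k^2 + 2.4886*k + 0.0406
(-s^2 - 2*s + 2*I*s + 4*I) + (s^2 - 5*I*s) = -2*s - 3*I*s + 4*I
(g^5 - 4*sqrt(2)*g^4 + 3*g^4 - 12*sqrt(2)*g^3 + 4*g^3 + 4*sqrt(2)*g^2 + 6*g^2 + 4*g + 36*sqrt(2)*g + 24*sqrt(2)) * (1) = g^5 - 4*sqrt(2)*g^4 + 3*g^4 - 12*sqrt(2)*g^3 + 4*g^3 + 4*sqrt(2)*g^2 + 6*g^2 + 4*g + 36*sqrt(2)*g + 24*sqrt(2)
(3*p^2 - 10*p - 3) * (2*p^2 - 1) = 6*p^4 - 20*p^3 - 9*p^2 + 10*p + 3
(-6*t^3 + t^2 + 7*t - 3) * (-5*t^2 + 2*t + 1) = 30*t^5 - 17*t^4 - 39*t^3 + 30*t^2 + t - 3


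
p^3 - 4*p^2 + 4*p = p*(p - 2)^2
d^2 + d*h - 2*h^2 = (d - h)*(d + 2*h)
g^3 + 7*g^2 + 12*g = g*(g + 3)*(g + 4)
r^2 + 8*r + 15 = (r + 3)*(r + 5)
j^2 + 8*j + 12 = (j + 2)*(j + 6)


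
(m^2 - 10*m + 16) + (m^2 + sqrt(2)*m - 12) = 2*m^2 - 10*m + sqrt(2)*m + 4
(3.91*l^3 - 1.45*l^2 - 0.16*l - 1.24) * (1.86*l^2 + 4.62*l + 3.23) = 7.2726*l^5 + 15.3672*l^4 + 5.6327*l^3 - 7.7291*l^2 - 6.2456*l - 4.0052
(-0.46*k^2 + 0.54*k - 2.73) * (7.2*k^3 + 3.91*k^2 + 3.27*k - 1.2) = -3.312*k^5 + 2.0894*k^4 - 19.0488*k^3 - 8.3565*k^2 - 9.5751*k + 3.276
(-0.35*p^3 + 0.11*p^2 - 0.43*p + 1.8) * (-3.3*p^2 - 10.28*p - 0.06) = 1.155*p^5 + 3.235*p^4 + 0.3092*p^3 - 1.5262*p^2 - 18.4782*p - 0.108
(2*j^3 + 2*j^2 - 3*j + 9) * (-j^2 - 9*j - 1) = -2*j^5 - 20*j^4 - 17*j^3 + 16*j^2 - 78*j - 9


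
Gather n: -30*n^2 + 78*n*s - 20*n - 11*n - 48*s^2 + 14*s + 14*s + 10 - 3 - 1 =-30*n^2 + n*(78*s - 31) - 48*s^2 + 28*s + 6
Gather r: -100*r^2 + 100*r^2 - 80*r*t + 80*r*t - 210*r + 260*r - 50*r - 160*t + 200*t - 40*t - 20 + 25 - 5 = 0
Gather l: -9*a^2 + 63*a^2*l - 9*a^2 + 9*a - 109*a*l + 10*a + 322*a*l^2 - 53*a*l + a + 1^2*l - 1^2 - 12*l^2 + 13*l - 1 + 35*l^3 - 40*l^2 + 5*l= -18*a^2 + 20*a + 35*l^3 + l^2*(322*a - 52) + l*(63*a^2 - 162*a + 19) - 2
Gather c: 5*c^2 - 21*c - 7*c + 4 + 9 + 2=5*c^2 - 28*c + 15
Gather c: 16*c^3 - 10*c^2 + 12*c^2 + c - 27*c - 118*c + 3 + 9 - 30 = 16*c^3 + 2*c^2 - 144*c - 18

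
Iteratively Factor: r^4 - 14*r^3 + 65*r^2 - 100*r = (r - 5)*(r^3 - 9*r^2 + 20*r) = r*(r - 5)*(r^2 - 9*r + 20) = r*(r - 5)*(r - 4)*(r - 5)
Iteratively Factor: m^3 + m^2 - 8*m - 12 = (m + 2)*(m^2 - m - 6) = (m + 2)^2*(m - 3)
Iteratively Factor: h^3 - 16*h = (h)*(h^2 - 16) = h*(h - 4)*(h + 4)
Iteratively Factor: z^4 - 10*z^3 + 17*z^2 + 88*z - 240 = (z + 3)*(z^3 - 13*z^2 + 56*z - 80) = (z - 5)*(z + 3)*(z^2 - 8*z + 16) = (z - 5)*(z - 4)*(z + 3)*(z - 4)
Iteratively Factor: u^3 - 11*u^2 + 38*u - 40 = (u - 4)*(u^2 - 7*u + 10) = (u - 5)*(u - 4)*(u - 2)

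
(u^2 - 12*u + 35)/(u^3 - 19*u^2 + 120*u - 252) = (u - 5)/(u^2 - 12*u + 36)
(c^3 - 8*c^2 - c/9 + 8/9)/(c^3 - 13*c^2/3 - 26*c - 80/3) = (9*c^2 - 1)/(3*(3*c^2 + 11*c + 10))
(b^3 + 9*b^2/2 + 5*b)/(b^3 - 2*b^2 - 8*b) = (b + 5/2)/(b - 4)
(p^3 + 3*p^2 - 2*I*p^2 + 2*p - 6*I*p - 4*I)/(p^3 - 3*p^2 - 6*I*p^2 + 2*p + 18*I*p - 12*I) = (p^3 + p^2*(3 - 2*I) + p*(2 - 6*I) - 4*I)/(p^3 + p^2*(-3 - 6*I) + p*(2 + 18*I) - 12*I)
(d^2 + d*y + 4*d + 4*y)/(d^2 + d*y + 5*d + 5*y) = (d + 4)/(d + 5)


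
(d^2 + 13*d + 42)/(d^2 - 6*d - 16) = (d^2 + 13*d + 42)/(d^2 - 6*d - 16)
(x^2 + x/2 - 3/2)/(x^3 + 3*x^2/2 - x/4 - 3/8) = 4*(x - 1)/(4*x^2 - 1)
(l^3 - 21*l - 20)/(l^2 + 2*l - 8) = (l^2 - 4*l - 5)/(l - 2)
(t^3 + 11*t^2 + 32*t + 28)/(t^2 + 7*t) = t + 4 + 4/t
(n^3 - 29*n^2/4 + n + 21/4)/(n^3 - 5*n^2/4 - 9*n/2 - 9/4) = (n^2 - 8*n + 7)/(n^2 - 2*n - 3)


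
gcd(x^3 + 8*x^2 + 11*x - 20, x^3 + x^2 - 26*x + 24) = x - 1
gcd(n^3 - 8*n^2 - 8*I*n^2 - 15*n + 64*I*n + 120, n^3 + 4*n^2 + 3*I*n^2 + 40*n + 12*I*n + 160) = n - 5*I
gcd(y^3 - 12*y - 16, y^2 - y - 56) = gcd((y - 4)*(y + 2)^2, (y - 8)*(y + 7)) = 1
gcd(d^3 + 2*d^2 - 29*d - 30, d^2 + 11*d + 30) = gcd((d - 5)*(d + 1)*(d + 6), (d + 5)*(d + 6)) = d + 6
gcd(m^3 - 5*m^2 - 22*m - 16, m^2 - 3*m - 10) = m + 2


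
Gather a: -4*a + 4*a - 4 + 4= 0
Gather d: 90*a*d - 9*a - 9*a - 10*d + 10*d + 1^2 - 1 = 90*a*d - 18*a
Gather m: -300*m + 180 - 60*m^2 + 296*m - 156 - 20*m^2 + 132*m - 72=-80*m^2 + 128*m - 48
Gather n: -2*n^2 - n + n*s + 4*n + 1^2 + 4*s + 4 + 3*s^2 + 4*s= -2*n^2 + n*(s + 3) + 3*s^2 + 8*s + 5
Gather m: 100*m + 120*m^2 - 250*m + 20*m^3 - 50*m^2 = 20*m^3 + 70*m^2 - 150*m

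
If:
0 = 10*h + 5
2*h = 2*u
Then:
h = -1/2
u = -1/2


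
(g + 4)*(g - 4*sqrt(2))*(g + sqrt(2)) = g^3 - 3*sqrt(2)*g^2 + 4*g^2 - 12*sqrt(2)*g - 8*g - 32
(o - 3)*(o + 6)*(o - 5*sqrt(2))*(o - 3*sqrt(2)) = o^4 - 8*sqrt(2)*o^3 + 3*o^3 - 24*sqrt(2)*o^2 + 12*o^2 + 90*o + 144*sqrt(2)*o - 540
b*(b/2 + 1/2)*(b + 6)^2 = b^4/2 + 13*b^3/2 + 24*b^2 + 18*b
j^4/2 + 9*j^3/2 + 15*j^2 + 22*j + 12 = (j/2 + 1)*(j + 2)^2*(j + 3)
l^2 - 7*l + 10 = (l - 5)*(l - 2)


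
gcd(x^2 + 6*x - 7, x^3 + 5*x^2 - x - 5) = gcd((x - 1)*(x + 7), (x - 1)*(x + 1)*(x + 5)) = x - 1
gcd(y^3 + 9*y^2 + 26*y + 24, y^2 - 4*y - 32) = y + 4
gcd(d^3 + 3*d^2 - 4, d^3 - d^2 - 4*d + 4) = d^2 + d - 2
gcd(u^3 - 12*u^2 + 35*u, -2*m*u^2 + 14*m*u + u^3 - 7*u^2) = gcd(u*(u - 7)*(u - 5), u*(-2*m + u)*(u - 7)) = u^2 - 7*u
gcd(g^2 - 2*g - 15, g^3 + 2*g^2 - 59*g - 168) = g + 3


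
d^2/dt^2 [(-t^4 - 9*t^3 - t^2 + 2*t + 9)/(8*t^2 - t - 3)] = 2*(-64*t^6 + 24*t^5 + 69*t^4 - 129*t^3 + 1521*t^2 - 315*t + 210)/(512*t^6 - 192*t^5 - 552*t^4 + 143*t^3 + 207*t^2 - 27*t - 27)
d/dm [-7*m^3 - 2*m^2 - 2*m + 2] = -21*m^2 - 4*m - 2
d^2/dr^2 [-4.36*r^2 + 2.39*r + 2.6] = -8.72000000000000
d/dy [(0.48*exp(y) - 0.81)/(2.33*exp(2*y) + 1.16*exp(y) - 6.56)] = (-1.1184*exp(2*y) + 3.7746*exp(y) - 2.2092)*exp(y)/(5.4289*exp(4*y) + 5.4056*exp(3*y) - 29.224*exp(2*y) - 15.2192*exp(y) + 43.0336)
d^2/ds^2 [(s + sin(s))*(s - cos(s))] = sqrt(2)*s*cos(s + pi/4) + 2*sin(2*s) + 2*sqrt(2)*sin(s + pi/4) + 2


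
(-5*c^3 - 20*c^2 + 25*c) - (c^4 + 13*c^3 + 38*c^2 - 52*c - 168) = -c^4 - 18*c^3 - 58*c^2 + 77*c + 168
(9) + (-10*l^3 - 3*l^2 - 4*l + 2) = -10*l^3 - 3*l^2 - 4*l + 11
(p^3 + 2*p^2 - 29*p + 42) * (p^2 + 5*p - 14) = p^5 + 7*p^4 - 33*p^3 - 131*p^2 + 616*p - 588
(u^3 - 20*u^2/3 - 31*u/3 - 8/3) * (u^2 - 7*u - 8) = u^5 - 41*u^4/3 + 85*u^3/3 + 123*u^2 + 304*u/3 + 64/3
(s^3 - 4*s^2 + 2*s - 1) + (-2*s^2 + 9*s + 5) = s^3 - 6*s^2 + 11*s + 4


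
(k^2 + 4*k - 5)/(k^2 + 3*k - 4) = (k + 5)/(k + 4)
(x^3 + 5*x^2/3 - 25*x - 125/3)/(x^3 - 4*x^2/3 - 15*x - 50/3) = (x + 5)/(x + 2)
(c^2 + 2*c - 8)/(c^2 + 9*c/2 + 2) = 2*(c - 2)/(2*c + 1)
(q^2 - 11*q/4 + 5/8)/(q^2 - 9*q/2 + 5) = (q - 1/4)/(q - 2)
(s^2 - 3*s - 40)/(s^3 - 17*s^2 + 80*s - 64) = (s + 5)/(s^2 - 9*s + 8)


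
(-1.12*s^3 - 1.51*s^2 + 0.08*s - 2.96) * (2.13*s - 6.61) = -2.3856*s^4 + 4.1869*s^3 + 10.1515*s^2 - 6.8336*s + 19.5656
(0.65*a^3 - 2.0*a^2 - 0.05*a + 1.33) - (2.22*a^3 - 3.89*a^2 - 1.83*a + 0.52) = -1.57*a^3 + 1.89*a^2 + 1.78*a + 0.81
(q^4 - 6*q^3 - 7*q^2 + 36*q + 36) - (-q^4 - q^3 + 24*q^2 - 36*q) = 2*q^4 - 5*q^3 - 31*q^2 + 72*q + 36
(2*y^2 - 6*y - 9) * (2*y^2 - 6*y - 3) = 4*y^4 - 24*y^3 + 12*y^2 + 72*y + 27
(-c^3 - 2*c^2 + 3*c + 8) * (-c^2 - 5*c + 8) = c^5 + 7*c^4 - c^3 - 39*c^2 - 16*c + 64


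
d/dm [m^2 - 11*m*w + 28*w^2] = 2*m - 11*w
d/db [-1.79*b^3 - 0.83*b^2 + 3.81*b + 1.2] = -5.37*b^2 - 1.66*b + 3.81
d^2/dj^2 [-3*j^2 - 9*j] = -6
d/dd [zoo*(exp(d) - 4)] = zoo*exp(d)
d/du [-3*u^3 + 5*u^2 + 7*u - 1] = -9*u^2 + 10*u + 7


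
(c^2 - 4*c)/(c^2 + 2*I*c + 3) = c*(c - 4)/(c^2 + 2*I*c + 3)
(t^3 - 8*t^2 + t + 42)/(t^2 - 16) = (t^3 - 8*t^2 + t + 42)/(t^2 - 16)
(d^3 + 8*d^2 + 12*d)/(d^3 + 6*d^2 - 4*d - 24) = d/(d - 2)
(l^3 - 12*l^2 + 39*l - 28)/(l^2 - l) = l - 11 + 28/l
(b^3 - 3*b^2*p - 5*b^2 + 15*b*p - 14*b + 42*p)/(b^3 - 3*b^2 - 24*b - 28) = (b - 3*p)/(b + 2)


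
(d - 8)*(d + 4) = d^2 - 4*d - 32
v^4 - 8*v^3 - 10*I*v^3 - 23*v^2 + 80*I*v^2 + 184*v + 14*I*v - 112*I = (v - 8)*(v - 7*I)*(v - 2*I)*(v - I)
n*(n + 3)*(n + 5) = n^3 + 8*n^2 + 15*n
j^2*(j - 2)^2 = j^4 - 4*j^3 + 4*j^2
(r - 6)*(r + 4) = r^2 - 2*r - 24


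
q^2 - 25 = (q - 5)*(q + 5)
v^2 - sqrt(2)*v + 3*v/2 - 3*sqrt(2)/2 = (v + 3/2)*(v - sqrt(2))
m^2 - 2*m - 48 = (m - 8)*(m + 6)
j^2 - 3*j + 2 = (j - 2)*(j - 1)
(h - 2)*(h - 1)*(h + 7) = h^3 + 4*h^2 - 19*h + 14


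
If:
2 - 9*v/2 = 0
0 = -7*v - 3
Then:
No Solution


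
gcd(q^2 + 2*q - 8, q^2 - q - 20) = q + 4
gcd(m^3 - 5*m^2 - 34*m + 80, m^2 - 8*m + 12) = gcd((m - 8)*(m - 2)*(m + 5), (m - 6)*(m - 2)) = m - 2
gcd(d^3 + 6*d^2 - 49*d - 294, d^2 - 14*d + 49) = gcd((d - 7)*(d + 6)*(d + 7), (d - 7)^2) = d - 7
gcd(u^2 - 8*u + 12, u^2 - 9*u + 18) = u - 6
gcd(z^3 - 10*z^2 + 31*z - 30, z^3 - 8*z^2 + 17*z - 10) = z^2 - 7*z + 10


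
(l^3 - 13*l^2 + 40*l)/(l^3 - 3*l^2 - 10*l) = (l - 8)/(l + 2)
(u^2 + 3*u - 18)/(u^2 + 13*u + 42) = (u - 3)/(u + 7)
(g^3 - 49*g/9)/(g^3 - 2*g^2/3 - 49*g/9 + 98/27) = 3*g/(3*g - 2)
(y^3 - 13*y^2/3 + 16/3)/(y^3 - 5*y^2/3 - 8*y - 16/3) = (3*y - 4)/(3*y + 4)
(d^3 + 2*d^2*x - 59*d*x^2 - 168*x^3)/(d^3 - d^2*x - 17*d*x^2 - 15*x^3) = (-d^2 + d*x + 56*x^2)/(-d^2 + 4*d*x + 5*x^2)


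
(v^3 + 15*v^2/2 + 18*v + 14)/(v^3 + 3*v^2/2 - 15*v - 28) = (v + 2)/(v - 4)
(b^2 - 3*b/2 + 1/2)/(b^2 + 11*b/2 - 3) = (b - 1)/(b + 6)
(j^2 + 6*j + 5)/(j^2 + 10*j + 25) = (j + 1)/(j + 5)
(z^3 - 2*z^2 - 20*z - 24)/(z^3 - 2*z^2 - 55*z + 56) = (z^3 - 2*z^2 - 20*z - 24)/(z^3 - 2*z^2 - 55*z + 56)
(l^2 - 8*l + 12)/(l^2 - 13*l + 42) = (l - 2)/(l - 7)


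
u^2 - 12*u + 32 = (u - 8)*(u - 4)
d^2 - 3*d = d*(d - 3)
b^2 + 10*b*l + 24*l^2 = (b + 4*l)*(b + 6*l)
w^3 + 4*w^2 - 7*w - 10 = (w - 2)*(w + 1)*(w + 5)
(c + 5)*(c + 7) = c^2 + 12*c + 35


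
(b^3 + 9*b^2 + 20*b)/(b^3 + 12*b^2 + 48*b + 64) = b*(b + 5)/(b^2 + 8*b + 16)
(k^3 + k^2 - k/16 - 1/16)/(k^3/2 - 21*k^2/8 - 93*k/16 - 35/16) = (-16*k^3 - 16*k^2 + k + 1)/(-8*k^3 + 42*k^2 + 93*k + 35)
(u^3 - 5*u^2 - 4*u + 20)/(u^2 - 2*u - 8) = (u^2 - 7*u + 10)/(u - 4)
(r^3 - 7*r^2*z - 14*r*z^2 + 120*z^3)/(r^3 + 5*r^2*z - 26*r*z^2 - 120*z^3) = (r - 6*z)/(r + 6*z)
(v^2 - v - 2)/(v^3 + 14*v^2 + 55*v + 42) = (v - 2)/(v^2 + 13*v + 42)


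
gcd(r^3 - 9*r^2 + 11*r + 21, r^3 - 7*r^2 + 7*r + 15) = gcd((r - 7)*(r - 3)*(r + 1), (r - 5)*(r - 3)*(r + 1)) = r^2 - 2*r - 3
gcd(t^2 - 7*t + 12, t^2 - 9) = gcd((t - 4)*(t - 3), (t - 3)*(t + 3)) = t - 3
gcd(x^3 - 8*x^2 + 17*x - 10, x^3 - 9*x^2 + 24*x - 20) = x^2 - 7*x + 10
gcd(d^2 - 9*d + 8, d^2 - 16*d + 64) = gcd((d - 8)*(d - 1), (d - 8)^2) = d - 8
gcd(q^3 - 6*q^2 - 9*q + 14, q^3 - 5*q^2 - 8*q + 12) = q^2 + q - 2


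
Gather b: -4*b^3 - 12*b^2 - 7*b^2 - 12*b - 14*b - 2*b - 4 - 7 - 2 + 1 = -4*b^3 - 19*b^2 - 28*b - 12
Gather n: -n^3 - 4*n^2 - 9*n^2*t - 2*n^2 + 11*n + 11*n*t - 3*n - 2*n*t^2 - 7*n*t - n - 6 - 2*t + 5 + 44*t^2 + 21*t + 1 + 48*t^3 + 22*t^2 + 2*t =-n^3 + n^2*(-9*t - 6) + n*(-2*t^2 + 4*t + 7) + 48*t^3 + 66*t^2 + 21*t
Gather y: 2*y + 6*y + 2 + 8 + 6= 8*y + 16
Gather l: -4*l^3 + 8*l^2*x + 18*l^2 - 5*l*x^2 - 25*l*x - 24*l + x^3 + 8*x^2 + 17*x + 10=-4*l^3 + l^2*(8*x + 18) + l*(-5*x^2 - 25*x - 24) + x^3 + 8*x^2 + 17*x + 10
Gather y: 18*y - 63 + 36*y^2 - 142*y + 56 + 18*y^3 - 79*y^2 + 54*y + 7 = 18*y^3 - 43*y^2 - 70*y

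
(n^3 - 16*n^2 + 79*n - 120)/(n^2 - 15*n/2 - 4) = 2*(n^2 - 8*n + 15)/(2*n + 1)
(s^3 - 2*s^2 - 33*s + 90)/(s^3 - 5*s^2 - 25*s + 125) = (s^2 + 3*s - 18)/(s^2 - 25)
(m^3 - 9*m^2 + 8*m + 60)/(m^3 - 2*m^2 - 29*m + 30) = (m^2 - 3*m - 10)/(m^2 + 4*m - 5)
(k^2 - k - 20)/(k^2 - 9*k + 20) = (k + 4)/(k - 4)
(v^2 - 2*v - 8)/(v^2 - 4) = (v - 4)/(v - 2)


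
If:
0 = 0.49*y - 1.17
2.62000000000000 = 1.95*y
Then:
No Solution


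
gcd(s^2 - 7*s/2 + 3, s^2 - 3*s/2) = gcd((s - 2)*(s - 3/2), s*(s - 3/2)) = s - 3/2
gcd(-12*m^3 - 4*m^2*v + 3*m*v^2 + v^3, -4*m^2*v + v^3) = -4*m^2 + v^2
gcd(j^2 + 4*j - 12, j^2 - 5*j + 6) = j - 2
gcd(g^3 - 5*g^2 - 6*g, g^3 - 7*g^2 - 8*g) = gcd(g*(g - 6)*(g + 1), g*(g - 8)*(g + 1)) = g^2 + g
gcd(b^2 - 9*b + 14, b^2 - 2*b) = b - 2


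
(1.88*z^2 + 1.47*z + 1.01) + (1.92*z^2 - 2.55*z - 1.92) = 3.8*z^2 - 1.08*z - 0.91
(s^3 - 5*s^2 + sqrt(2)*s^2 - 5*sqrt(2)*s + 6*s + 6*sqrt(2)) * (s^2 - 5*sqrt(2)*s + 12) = s^5 - 4*sqrt(2)*s^4 - 5*s^4 + 8*s^3 + 20*sqrt(2)*s^3 - 12*sqrt(2)*s^2 - 10*s^2 - 60*sqrt(2)*s + 12*s + 72*sqrt(2)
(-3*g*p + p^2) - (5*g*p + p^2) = -8*g*p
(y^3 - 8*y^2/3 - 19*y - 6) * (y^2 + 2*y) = y^5 - 2*y^4/3 - 73*y^3/3 - 44*y^2 - 12*y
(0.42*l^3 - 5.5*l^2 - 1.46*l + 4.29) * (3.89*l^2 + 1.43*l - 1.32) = 1.6338*l^5 - 20.7944*l^4 - 14.0988*l^3 + 21.8603*l^2 + 8.0619*l - 5.6628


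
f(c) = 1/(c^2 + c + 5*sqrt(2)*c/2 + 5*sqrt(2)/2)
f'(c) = (-2*c - 5*sqrt(2)/2 - 1)/(c^2 + c + 5*sqrt(2)*c/2 + 5*sqrt(2)/2)^2 = 2*(-4*c - 5*sqrt(2) - 2)/(2*c^2 + 2*c + 5*sqrt(2)*c + 5*sqrt(2))^2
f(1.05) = 0.11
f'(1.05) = -0.08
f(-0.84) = 2.32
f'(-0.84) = -15.35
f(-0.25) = 0.41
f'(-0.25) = -0.66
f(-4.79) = 0.21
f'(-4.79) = 0.22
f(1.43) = 0.08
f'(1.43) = -0.05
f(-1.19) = -2.24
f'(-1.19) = -10.85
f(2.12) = 0.06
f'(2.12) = -0.03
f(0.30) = 0.20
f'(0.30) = -0.21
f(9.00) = 0.01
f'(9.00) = 0.00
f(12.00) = 0.00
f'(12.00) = 0.00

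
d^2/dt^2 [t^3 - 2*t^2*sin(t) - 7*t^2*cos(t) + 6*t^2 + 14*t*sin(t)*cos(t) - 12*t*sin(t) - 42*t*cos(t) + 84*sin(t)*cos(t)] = 2*t^2*sin(t) + 7*t^2*cos(t) + 40*t*sin(t) - 28*t*sin(2*t) + 34*t*cos(t) + 6*t + 80*sin(t) - 168*sin(2*t) - 38*cos(t) + 28*cos(2*t) + 12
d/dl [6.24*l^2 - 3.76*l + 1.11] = 12.48*l - 3.76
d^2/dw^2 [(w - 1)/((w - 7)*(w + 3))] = 2*(w^3 - 3*w^2 + 75*w - 121)/(w^6 - 12*w^5 - 15*w^4 + 440*w^3 + 315*w^2 - 5292*w - 9261)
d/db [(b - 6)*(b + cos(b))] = b + (6 - b)*(sin(b) - 1) + cos(b)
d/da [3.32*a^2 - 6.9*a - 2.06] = 6.64*a - 6.9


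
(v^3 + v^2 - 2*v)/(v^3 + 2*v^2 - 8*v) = (v^2 + v - 2)/(v^2 + 2*v - 8)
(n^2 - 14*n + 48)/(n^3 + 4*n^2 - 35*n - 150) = (n - 8)/(n^2 + 10*n + 25)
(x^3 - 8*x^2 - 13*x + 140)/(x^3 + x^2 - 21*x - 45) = (x^2 - 3*x - 28)/(x^2 + 6*x + 9)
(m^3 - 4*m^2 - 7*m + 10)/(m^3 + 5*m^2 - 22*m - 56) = (m^2 - 6*m + 5)/(m^2 + 3*m - 28)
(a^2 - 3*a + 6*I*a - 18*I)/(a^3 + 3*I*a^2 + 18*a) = (a - 3)/(a*(a - 3*I))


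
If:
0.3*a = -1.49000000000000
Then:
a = -4.97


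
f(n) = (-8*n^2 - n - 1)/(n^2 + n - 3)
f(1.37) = -70.41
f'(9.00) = -0.01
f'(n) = (-16*n - 1)/(n^2 + n - 3) + (-2*n - 1)*(-8*n^2 - n - 1)/(n^2 + n - 3)^2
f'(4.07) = 0.29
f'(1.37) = 973.79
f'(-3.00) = -23.22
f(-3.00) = -23.33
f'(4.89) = 0.12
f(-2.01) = 32.28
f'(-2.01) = -132.65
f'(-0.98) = -5.67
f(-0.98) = 2.55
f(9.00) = -7.56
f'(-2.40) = -1206.17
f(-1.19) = 4.02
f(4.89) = -7.64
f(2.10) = -10.93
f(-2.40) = -124.11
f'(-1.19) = -8.50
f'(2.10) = 6.34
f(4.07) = -7.80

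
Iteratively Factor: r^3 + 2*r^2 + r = (r)*(r^2 + 2*r + 1) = r*(r + 1)*(r + 1)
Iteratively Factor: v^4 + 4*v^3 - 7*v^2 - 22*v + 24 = (v + 3)*(v^3 + v^2 - 10*v + 8) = (v - 2)*(v + 3)*(v^2 + 3*v - 4) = (v - 2)*(v - 1)*(v + 3)*(v + 4)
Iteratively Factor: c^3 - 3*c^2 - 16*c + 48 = (c + 4)*(c^2 - 7*c + 12) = (c - 3)*(c + 4)*(c - 4)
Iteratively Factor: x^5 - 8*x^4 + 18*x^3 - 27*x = (x - 3)*(x^4 - 5*x^3 + 3*x^2 + 9*x) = (x - 3)*(x + 1)*(x^3 - 6*x^2 + 9*x) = x*(x - 3)*(x + 1)*(x^2 - 6*x + 9) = x*(x - 3)^2*(x + 1)*(x - 3)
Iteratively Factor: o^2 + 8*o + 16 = (o + 4)*(o + 4)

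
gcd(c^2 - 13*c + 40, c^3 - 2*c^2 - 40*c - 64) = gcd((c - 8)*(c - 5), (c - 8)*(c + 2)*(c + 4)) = c - 8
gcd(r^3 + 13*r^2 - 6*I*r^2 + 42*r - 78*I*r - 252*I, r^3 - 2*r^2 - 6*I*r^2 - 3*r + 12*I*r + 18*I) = r - 6*I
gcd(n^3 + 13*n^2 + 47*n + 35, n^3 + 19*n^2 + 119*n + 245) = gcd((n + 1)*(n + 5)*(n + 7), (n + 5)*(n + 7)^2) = n^2 + 12*n + 35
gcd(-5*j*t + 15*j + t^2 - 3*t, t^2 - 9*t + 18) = t - 3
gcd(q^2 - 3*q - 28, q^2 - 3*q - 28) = q^2 - 3*q - 28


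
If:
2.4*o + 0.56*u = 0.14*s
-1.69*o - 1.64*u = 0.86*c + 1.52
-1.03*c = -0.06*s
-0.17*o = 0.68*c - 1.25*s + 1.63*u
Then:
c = -0.08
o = 0.16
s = -1.40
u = -1.05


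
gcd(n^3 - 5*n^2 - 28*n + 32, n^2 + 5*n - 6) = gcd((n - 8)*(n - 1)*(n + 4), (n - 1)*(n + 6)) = n - 1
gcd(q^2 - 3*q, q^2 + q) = q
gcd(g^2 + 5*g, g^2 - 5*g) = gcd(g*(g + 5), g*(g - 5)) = g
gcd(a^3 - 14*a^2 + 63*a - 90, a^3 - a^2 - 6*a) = a - 3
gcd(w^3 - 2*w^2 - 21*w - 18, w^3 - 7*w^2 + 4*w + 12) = w^2 - 5*w - 6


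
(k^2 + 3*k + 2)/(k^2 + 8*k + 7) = (k + 2)/(k + 7)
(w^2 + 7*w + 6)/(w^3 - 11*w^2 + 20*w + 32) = (w + 6)/(w^2 - 12*w + 32)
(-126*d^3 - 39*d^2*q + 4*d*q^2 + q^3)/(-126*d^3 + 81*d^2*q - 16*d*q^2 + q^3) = (21*d^2 + 10*d*q + q^2)/(21*d^2 - 10*d*q + q^2)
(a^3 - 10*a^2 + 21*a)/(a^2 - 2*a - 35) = a*(a - 3)/(a + 5)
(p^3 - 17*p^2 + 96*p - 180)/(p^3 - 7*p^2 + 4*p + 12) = (p^2 - 11*p + 30)/(p^2 - p - 2)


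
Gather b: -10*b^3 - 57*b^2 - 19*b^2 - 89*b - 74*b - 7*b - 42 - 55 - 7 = -10*b^3 - 76*b^2 - 170*b - 104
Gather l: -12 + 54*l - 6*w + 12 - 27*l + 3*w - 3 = 27*l - 3*w - 3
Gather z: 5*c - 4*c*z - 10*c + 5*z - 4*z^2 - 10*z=-5*c - 4*z^2 + z*(-4*c - 5)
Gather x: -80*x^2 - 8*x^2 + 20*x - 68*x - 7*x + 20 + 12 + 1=-88*x^2 - 55*x + 33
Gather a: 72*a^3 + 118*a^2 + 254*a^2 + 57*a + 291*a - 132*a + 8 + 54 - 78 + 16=72*a^3 + 372*a^2 + 216*a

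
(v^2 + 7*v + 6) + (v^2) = 2*v^2 + 7*v + 6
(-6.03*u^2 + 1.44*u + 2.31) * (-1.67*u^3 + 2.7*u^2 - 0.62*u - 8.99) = 10.0701*u^5 - 18.6858*u^4 + 3.7689*u^3 + 59.5539*u^2 - 14.3778*u - 20.7669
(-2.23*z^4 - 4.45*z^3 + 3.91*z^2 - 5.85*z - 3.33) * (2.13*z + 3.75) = -4.7499*z^5 - 17.841*z^4 - 8.3592*z^3 + 2.202*z^2 - 29.0304*z - 12.4875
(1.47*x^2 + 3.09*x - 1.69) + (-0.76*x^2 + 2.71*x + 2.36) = 0.71*x^2 + 5.8*x + 0.67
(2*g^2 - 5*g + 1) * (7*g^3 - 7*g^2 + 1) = 14*g^5 - 49*g^4 + 42*g^3 - 5*g^2 - 5*g + 1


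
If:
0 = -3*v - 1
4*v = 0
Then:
No Solution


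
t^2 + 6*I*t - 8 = (t + 2*I)*(t + 4*I)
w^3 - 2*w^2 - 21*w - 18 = (w - 6)*(w + 1)*(w + 3)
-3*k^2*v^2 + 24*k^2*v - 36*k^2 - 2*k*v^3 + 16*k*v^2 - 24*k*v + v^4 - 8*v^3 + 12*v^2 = (-3*k + v)*(k + v)*(v - 6)*(v - 2)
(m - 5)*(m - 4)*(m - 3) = m^3 - 12*m^2 + 47*m - 60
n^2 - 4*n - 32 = (n - 8)*(n + 4)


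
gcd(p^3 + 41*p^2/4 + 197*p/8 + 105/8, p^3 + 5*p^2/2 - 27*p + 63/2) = p + 7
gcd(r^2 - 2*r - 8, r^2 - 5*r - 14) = r + 2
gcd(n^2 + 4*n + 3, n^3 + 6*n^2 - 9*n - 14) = n + 1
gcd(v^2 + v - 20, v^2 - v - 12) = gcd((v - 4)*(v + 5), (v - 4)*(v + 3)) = v - 4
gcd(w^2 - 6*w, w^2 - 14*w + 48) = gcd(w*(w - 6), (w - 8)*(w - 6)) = w - 6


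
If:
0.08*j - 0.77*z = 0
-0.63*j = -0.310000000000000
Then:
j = 0.49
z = 0.05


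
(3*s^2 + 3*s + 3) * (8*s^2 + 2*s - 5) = 24*s^4 + 30*s^3 + 15*s^2 - 9*s - 15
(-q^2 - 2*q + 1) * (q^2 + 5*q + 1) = -q^4 - 7*q^3 - 10*q^2 + 3*q + 1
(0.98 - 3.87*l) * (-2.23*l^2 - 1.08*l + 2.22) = 8.6301*l^3 + 1.9942*l^2 - 9.6498*l + 2.1756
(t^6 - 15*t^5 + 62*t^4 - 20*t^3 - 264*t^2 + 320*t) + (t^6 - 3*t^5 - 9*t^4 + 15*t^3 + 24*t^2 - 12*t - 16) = 2*t^6 - 18*t^5 + 53*t^4 - 5*t^3 - 240*t^2 + 308*t - 16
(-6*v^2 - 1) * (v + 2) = -6*v^3 - 12*v^2 - v - 2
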